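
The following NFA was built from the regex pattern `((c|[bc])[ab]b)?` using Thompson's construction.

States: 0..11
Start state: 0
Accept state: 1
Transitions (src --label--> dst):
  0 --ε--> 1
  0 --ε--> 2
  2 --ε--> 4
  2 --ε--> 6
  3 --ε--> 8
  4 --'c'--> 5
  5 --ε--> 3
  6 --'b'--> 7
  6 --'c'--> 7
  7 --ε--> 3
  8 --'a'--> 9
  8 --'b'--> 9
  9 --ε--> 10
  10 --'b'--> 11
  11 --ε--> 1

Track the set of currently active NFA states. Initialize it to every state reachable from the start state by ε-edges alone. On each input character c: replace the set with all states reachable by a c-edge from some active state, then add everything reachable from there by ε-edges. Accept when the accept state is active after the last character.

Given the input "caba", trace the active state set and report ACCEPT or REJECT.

S₀ = ε-closure({0}) = {0,1,2,4,6}
'c' @ 1: {3,5,7,8}
'a' @ 2: {9,10}
'b' @ 3: {1,11}  (accept∈set)
'a' @ 4: {}  — no active states
after full input: {}  (accept=1 not in)

Answer: REJECT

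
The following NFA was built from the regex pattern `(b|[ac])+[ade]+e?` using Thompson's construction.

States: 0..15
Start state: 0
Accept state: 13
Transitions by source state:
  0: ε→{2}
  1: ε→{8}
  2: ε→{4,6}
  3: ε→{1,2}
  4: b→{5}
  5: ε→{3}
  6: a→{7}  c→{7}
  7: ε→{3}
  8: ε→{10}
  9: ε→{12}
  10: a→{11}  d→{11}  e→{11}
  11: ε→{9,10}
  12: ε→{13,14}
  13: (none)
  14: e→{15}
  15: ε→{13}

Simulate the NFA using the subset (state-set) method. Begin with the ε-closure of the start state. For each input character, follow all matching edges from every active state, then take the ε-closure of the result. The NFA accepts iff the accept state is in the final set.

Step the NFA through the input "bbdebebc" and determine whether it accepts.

initial (ε-close {0}): {0,2,4,6}
'b' @ 1: {1,2,3,4,5,6,8,10}
'b' @ 2: {1,2,3,4,5,6,8,10}
'd' @ 3: {9,10,11,12,13,14}  (accept∈set)
'e' @ 4: {9,10,11,12,13,14,15}  (accept∈set)
'b' @ 5: {}  — dead — no transitions
rest 'ebc' ignored (set empty)
end set {} — state 13 not in

Answer: REJECT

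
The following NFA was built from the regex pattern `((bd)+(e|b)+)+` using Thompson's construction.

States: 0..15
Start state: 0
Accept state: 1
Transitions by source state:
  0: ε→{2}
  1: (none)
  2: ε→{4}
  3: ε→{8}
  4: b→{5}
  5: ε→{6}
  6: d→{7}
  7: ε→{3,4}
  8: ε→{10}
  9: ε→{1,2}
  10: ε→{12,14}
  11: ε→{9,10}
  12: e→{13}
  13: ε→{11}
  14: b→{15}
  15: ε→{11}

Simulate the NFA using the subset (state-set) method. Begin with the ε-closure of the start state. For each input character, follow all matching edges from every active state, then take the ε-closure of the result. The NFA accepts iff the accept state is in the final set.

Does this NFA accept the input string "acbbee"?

S₀ = ε-closure({0}) = {0,2,4}
'a' @ 1: {}  — dead — no transitions
rest 'cbbee' ignored (set empty)
after full input: {}  (accept=1 not in)

Answer: REJECT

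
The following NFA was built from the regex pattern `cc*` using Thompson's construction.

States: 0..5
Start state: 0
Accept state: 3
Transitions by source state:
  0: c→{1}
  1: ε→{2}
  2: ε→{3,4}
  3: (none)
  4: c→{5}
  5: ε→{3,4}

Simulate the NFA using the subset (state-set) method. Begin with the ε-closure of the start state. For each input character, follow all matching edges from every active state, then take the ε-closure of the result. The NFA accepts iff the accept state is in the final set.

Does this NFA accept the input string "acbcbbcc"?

Answer: REJECT

Trace:
start: ε-closure({0}) = {0}
'a' @ 1: {}  — state set empty
rest 'cbcbbcc' ignored (set empty)
final: {}; accept 3 not in set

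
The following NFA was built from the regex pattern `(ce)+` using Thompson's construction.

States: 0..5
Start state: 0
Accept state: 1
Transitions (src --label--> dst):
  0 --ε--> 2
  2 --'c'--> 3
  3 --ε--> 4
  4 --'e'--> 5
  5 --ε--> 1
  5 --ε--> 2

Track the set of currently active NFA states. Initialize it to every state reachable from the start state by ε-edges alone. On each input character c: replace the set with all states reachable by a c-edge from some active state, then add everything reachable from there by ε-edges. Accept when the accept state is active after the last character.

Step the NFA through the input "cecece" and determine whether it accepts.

Answer: ACCEPT

Derivation:
initial (ε-close {0}): {0,2}
'c' @ 1: {3,4}
'e' @ 2: {1,2,5}  [accepting]
'c' @ 3: {3,4}
'e' @ 4: {1,2,5}  [accepting]
'c' @ 5: {3,4}
'e' @ 6: {1,2,5}  [accepting]
final: {1,2,5}; accept 1 in set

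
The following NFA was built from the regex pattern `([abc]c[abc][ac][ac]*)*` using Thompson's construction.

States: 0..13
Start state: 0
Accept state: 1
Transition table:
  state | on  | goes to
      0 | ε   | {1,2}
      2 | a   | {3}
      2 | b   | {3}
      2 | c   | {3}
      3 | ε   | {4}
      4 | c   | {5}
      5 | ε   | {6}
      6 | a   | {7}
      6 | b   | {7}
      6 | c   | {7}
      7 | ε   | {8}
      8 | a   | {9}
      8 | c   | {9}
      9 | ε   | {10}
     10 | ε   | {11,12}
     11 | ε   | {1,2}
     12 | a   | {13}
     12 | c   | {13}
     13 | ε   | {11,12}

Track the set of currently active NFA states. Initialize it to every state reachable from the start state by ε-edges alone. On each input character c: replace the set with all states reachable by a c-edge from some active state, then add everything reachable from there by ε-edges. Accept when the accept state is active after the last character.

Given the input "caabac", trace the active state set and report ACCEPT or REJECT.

Answer: REJECT

Derivation:
start: ε-closure({0}) = {0,1,2}
'c' @ 1: {3,4}
'a' @ 2: {}  — dead — no transitions
rest 'abac' ignored (set empty)
after full input: {}  (accept=1 not in)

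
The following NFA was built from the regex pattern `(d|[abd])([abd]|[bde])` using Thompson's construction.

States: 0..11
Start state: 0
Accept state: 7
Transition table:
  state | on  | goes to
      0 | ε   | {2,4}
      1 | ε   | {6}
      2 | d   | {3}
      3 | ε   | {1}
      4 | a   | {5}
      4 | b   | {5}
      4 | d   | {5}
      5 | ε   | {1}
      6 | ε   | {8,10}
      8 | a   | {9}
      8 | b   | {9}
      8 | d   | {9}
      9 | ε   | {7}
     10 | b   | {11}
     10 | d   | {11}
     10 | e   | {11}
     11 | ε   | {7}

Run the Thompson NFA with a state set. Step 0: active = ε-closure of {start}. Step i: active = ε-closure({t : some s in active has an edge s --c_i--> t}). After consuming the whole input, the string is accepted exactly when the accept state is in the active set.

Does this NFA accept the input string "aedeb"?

Answer: REJECT

Derivation:
initial (ε-close {0}): {0,2,4}
'a' @ 1: {1,5,6,8,10}
'e' @ 2: {7,11}  [accepting]
'd' @ 3: {}  — dead — no transitions
rest 'eb' ignored (set empty)
after full input: {}  (accept=7 not in)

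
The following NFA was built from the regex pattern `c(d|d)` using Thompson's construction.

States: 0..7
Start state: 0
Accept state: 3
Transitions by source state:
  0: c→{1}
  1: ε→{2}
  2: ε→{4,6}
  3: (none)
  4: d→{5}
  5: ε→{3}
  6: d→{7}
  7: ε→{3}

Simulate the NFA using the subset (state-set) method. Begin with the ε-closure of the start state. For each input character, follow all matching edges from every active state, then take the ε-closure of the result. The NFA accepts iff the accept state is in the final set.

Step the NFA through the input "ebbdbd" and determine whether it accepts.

Answer: REJECT

Steps:
start: ε-closure({0}) = {0}
'e' @ 1: {}  — no active states
rest 'bbdbd' ignored (set empty)
final: {}; accept 3 not in set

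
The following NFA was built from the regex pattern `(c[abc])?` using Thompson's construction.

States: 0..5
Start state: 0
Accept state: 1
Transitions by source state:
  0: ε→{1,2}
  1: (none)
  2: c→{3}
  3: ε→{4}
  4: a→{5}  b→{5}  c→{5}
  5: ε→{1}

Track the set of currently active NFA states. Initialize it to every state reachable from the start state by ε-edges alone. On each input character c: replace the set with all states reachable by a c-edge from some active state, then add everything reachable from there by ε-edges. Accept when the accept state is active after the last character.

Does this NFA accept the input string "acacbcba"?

Answer: REJECT

Steps:
initial (ε-close {0}): {0,1,2}
'a' @ 1: {}  — state set empty
rest 'cacbcba' ignored (set empty)
final: {}; accept 1 not in set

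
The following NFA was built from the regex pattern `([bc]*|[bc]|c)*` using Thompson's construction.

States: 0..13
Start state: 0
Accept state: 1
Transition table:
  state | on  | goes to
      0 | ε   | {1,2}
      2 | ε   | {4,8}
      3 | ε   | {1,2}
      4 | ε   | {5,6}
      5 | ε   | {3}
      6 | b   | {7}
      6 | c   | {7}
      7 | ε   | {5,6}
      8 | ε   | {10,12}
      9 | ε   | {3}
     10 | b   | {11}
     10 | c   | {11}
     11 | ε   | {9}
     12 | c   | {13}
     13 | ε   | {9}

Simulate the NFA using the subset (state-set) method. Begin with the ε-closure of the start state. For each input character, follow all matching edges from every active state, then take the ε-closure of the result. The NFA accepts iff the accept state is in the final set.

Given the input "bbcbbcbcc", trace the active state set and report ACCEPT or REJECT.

Answer: ACCEPT

Derivation:
initial (ε-close {0}): {0,1,2,3,4,5,6,8,10,12}
'b' @ 1: {1,2,3,4,5,6,7,8,9,10,11,12}  [accepting]
'b' @ 2: {1,2,3,4,5,6,7,8,9,10,11,12}  [accepting]
'c' @ 3: {1,2,3,4,5,6,7,8,9,10,11,12,13}  [accepting]
'b' @ 4: {1,2,3,4,5,6,7,8,9,10,11,12}  [accepting]
'b' @ 5: {1,2,3,4,5,6,7,8,9,10,11,12}  [accepting]
'c' @ 6: {1,2,3,4,5,6,7,8,9,10,11,12,13}  [accepting]
'b' @ 7: {1,2,3,4,5,6,7,8,9,10,11,12}  [accepting]
'c' @ 8: {1,2,3,4,5,6,7,8,9,10,11,12,13}  [accepting]
'c' @ 9: {1,2,3,4,5,6,7,8,9,10,11,12,13}  [accepting]
final: {1,2,3,4,5,6,7,8,9,10,11,12,13}; accept 1 in set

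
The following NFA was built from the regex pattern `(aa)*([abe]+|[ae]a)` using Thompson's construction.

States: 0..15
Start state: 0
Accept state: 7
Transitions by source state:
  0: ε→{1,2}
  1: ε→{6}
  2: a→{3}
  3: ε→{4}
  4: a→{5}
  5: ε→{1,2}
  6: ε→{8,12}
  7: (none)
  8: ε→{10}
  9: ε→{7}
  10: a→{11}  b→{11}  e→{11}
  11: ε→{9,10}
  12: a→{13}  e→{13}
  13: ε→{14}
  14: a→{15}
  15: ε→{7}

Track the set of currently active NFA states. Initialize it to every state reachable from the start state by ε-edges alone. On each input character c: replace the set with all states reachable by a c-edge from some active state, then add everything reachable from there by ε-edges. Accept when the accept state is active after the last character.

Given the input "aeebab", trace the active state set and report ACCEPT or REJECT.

start: ε-closure({0}) = {0,1,2,6,8,10,12}
'a' @ 1: {3,4,7,9,10,11,13,14}  ✓accept
'e' @ 2: {7,9,10,11}  ✓accept
'e' @ 3: {7,9,10,11}  ✓accept
'b' @ 4: {7,9,10,11}  ✓accept
'a' @ 5: {7,9,10,11}  ✓accept
'b' @ 6: {7,9,10,11}  ✓accept
after full input: {7,9,10,11}  (accept=7 in)

Answer: ACCEPT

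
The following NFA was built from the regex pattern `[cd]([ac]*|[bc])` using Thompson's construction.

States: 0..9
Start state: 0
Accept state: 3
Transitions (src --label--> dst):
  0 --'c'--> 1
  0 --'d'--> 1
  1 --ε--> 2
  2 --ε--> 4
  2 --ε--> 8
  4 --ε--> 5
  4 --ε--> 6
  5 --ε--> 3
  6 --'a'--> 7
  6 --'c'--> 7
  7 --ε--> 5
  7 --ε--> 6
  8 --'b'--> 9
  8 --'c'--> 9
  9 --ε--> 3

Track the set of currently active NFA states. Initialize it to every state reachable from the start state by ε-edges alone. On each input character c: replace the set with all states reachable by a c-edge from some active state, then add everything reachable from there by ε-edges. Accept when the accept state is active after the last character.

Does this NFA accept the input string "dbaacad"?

S₀ = ε-closure({0}) = {0}
'd' @ 1: {1,2,3,4,5,6,8}  (accept∈set)
'b' @ 2: {3,9}  (accept∈set)
'a' @ 3: {}  — dead — no transitions
rest 'acad' ignored (set empty)
final: {}; accept 3 not in set

Answer: REJECT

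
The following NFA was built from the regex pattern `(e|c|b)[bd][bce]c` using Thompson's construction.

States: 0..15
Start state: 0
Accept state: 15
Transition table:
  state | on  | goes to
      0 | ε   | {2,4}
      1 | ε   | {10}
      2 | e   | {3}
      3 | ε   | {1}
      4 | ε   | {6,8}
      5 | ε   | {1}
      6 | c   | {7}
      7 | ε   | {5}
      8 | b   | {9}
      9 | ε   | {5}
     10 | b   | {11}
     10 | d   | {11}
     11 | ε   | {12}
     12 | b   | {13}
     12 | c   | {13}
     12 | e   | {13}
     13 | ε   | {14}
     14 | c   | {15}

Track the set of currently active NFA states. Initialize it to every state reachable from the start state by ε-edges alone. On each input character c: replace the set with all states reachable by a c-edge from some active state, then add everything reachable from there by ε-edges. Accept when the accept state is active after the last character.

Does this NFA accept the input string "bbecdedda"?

S₀ = ε-closure({0}) = {0,2,4,6,8}
'b' @ 1: {1,5,9,10}
'b' @ 2: {11,12}
'e' @ 3: {13,14}
'c' @ 4: {15}  (accept∈set)
'd' @ 5: {}  — state set empty
rest 'edda' ignored (set empty)
end set {} — state 15 not in

Answer: REJECT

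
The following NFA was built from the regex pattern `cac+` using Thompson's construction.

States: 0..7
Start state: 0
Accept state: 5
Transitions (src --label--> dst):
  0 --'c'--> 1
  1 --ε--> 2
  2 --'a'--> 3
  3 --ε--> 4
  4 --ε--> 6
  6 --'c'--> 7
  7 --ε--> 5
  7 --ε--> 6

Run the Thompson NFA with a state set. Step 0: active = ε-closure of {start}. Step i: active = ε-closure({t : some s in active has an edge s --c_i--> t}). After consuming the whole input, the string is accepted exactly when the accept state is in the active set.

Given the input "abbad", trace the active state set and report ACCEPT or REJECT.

Answer: REJECT

Steps:
S₀ = ε-closure({0}) = {0}
'a' @ 1: {}  — no active states
rest 'bbad' ignored (set empty)
after full input: {}  (accept=5 not in)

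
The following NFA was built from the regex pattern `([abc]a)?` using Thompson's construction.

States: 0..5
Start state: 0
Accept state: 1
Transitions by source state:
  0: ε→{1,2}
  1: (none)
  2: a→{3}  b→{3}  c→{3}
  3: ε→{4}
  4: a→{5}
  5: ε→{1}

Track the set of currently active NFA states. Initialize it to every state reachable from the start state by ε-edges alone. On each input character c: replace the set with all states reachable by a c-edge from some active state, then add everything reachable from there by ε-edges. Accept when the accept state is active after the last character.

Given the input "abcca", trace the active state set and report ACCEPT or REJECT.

Answer: REJECT

Steps:
start: ε-closure({0}) = {0,1,2}
'a' @ 1: {3,4}
'b' @ 2: {}  — dead — no transitions
rest 'cca' ignored (set empty)
end set {} — state 1 not in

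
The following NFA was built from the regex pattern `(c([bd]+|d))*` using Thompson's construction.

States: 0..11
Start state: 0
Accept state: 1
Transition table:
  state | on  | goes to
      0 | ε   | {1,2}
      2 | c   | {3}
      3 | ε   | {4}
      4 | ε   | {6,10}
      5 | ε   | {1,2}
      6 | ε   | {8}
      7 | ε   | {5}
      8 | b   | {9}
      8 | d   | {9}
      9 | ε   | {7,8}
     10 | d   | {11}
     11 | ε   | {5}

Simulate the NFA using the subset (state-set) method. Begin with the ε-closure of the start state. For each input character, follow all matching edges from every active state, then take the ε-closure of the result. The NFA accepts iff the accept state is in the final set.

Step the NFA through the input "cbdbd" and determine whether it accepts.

initial (ε-close {0}): {0,1,2}
'c' @ 1: {3,4,6,8,10}
'b' @ 2: {1,2,5,7,8,9}  (accept∈set)
'd' @ 3: {1,2,5,7,8,9}  (accept∈set)
'b' @ 4: {1,2,5,7,8,9}  (accept∈set)
'd' @ 5: {1,2,5,7,8,9}  (accept∈set)
after full input: {1,2,5,7,8,9}  (accept=1 in)

Answer: ACCEPT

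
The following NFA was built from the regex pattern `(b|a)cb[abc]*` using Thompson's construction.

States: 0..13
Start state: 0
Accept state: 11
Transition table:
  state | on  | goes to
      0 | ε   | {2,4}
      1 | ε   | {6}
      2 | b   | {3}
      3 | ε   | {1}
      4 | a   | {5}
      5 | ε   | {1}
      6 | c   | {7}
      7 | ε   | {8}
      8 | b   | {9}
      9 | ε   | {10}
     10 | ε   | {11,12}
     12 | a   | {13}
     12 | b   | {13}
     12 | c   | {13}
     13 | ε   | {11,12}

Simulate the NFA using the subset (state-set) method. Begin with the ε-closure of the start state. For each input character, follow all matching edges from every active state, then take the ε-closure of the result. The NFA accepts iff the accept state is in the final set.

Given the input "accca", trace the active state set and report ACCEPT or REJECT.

S₀ = ε-closure({0}) = {0,2,4}
'a' @ 1: {1,5,6}
'c' @ 2: {7,8}
'c' @ 3: {}  — dead — no transitions
rest 'ca' ignored (set empty)
after full input: {}  (accept=11 not in)

Answer: REJECT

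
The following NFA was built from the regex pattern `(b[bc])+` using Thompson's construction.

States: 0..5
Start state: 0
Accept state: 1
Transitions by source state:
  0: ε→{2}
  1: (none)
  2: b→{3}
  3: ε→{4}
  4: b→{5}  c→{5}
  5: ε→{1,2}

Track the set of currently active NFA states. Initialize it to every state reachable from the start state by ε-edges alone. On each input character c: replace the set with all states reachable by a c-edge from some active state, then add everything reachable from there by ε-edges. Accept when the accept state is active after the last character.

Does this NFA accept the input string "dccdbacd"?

Answer: REJECT

Trace:
S₀ = ε-closure({0}) = {0,2}
'd' @ 1: {}  — dead — no transitions
rest 'ccdbacd' ignored (set empty)
final: {}; accept 1 not in set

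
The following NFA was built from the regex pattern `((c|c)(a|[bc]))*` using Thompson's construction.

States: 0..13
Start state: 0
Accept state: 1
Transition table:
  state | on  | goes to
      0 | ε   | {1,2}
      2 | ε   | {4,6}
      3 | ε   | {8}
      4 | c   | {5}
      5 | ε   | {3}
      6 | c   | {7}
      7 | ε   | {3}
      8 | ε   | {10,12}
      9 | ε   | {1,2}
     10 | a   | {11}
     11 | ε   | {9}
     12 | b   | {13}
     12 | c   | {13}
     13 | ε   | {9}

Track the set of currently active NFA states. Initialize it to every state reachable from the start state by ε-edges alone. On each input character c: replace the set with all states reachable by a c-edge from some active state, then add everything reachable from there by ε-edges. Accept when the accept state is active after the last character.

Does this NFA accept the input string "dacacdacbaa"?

Answer: REJECT

Derivation:
initial (ε-close {0}): {0,1,2,4,6}
'd' @ 1: {}  — no active states
rest 'acacdacbaa' ignored (set empty)
end set {} — state 1 not in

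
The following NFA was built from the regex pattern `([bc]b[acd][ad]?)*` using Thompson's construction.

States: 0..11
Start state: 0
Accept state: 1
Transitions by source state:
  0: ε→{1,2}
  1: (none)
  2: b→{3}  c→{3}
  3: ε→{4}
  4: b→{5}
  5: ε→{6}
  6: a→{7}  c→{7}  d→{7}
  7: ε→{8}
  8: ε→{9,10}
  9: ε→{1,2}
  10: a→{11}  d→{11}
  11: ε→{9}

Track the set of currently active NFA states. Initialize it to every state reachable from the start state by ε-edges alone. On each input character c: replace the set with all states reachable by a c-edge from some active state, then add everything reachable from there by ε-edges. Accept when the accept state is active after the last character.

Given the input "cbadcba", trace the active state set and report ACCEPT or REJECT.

Answer: ACCEPT

Derivation:
initial (ε-close {0}): {0,1,2}
'c' @ 1: {3,4}
'b' @ 2: {5,6}
'a' @ 3: {1,2,7,8,9,10}  [accepting]
'd' @ 4: {1,2,9,11}  [accepting]
'c' @ 5: {3,4}
'b' @ 6: {5,6}
'a' @ 7: {1,2,7,8,9,10}  [accepting]
after full input: {1,2,7,8,9,10}  (accept=1 in)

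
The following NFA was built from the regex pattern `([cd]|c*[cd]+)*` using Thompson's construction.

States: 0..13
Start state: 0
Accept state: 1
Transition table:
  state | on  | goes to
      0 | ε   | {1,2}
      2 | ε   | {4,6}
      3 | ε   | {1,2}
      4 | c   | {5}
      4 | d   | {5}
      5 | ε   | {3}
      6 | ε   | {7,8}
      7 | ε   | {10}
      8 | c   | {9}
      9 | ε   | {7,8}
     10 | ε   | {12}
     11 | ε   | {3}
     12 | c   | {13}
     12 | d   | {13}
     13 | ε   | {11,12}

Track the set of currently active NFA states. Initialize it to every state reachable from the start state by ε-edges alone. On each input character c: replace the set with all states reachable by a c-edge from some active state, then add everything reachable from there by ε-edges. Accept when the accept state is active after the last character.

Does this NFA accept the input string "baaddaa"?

start: ε-closure({0}) = {0,1,2,4,6,7,8,10,12}
'b' @ 1: {}  — no active states
rest 'aaddaa' ignored (set empty)
end set {} — state 1 not in

Answer: REJECT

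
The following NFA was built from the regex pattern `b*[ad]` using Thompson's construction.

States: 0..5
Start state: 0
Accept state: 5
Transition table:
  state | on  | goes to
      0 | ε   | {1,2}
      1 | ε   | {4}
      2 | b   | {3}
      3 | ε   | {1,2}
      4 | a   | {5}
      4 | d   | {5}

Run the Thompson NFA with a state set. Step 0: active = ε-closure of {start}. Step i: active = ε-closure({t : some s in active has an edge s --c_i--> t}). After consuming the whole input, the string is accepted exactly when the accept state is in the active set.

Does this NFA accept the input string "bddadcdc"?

start: ε-closure({0}) = {0,1,2,4}
'b' @ 1: {1,2,3,4}
'd' @ 2: {5}  [accepting]
'd' @ 3: {}  — state set empty
rest 'adcdc' ignored (set empty)
after full input: {}  (accept=5 not in)

Answer: REJECT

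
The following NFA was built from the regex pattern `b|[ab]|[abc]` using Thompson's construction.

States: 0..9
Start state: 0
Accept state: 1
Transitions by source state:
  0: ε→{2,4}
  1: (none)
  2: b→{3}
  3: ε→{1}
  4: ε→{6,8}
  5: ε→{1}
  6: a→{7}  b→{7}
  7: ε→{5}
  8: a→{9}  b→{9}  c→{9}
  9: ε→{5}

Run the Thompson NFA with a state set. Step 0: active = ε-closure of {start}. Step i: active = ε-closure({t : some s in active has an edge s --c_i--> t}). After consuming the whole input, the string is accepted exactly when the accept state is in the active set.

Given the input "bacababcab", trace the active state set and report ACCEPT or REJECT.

Answer: REJECT

Trace:
initial (ε-close {0}): {0,2,4,6,8}
'b' @ 1: {1,3,5,7,9}  ✓accept
'a' @ 2: {}  — state set empty
rest 'cababcab' ignored (set empty)
final: {}; accept 1 not in set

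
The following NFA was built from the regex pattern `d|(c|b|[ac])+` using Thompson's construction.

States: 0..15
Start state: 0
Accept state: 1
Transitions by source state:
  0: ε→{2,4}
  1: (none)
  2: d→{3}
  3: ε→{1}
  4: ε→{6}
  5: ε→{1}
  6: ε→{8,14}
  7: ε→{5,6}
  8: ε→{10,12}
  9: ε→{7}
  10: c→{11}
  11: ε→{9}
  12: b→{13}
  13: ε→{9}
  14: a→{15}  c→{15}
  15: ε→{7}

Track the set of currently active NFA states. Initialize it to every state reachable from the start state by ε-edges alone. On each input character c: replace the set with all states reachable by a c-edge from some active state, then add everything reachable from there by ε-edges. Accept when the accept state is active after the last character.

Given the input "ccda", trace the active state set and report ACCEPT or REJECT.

start: ε-closure({0}) = {0,2,4,6,8,10,12,14}
'c' @ 1: {1,5,6,7,8,9,10,11,12,14,15}  (accept∈set)
'c' @ 2: {1,5,6,7,8,9,10,11,12,14,15}  (accept∈set)
'd' @ 3: {}  — state set empty
rest 'a' ignored (set empty)
end set {} — state 1 not in

Answer: REJECT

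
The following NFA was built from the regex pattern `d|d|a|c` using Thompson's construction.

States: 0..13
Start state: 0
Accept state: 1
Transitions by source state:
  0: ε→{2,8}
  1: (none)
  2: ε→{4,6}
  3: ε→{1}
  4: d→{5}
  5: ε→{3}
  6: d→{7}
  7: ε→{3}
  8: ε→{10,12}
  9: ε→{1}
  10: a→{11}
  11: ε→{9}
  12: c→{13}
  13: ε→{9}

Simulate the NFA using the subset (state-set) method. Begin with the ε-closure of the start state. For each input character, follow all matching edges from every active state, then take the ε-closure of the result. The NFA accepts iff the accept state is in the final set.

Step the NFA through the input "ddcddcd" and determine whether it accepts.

initial (ε-close {0}): {0,2,4,6,8,10,12}
'd' @ 1: {1,3,5,7}  (accept∈set)
'd' @ 2: {}  — no active states
rest 'cddcd' ignored (set empty)
final: {}; accept 1 not in set

Answer: REJECT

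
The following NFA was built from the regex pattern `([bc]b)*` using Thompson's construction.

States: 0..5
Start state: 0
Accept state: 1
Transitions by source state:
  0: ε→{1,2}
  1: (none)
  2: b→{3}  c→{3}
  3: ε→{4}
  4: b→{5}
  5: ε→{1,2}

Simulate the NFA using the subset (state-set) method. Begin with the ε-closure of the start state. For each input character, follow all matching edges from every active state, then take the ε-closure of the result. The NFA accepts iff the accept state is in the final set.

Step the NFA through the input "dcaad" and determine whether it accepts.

start: ε-closure({0}) = {0,1,2}
'd' @ 1: {}  — state set empty
rest 'caad' ignored (set empty)
end set {} — state 1 not in

Answer: REJECT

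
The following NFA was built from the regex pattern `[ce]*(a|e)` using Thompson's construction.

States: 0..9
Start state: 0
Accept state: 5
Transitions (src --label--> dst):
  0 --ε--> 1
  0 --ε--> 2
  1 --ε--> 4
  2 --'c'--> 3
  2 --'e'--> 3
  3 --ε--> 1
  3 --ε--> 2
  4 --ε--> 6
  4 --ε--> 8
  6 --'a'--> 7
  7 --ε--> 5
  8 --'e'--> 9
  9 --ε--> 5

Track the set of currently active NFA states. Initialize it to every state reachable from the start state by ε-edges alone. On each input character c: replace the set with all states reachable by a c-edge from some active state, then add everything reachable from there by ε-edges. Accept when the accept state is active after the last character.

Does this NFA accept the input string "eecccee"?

start: ε-closure({0}) = {0,1,2,4,6,8}
'e' @ 1: {1,2,3,4,5,6,8,9}  [accepting]
'e' @ 2: {1,2,3,4,5,6,8,9}  [accepting]
'c' @ 3: {1,2,3,4,6,8}
'c' @ 4: {1,2,3,4,6,8}
'c' @ 5: {1,2,3,4,6,8}
'e' @ 6: {1,2,3,4,5,6,8,9}  [accepting]
'e' @ 7: {1,2,3,4,5,6,8,9}  [accepting]
after full input: {1,2,3,4,5,6,8,9}  (accept=5 in)

Answer: ACCEPT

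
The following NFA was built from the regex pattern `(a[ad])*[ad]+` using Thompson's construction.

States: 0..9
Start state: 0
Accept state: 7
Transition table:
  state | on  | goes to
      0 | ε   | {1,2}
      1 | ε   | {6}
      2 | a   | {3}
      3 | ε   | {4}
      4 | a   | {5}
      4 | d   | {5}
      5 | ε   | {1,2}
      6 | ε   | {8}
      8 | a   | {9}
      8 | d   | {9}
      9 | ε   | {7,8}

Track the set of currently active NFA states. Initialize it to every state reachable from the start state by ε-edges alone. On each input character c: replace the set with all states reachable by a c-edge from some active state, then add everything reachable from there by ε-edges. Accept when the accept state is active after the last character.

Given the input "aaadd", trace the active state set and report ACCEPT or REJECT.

start: ε-closure({0}) = {0,1,2,6,8}
'a' @ 1: {3,4,7,8,9}  [accepting]
'a' @ 2: {1,2,5,6,7,8,9}  [accepting]
'a' @ 3: {3,4,7,8,9}  [accepting]
'd' @ 4: {1,2,5,6,7,8,9}  [accepting]
'd' @ 5: {7,8,9}  [accepting]
final: {7,8,9}; accept 7 in set

Answer: ACCEPT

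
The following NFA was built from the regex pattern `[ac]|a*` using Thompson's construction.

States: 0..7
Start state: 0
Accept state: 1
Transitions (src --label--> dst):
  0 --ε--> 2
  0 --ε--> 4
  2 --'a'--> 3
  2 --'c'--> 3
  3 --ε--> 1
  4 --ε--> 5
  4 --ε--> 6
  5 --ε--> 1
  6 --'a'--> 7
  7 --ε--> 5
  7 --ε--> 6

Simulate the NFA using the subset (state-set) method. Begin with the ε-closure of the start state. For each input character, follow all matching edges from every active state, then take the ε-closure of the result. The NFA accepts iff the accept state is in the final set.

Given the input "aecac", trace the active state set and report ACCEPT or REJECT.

Answer: REJECT

Trace:
initial (ε-close {0}): {0,1,2,4,5,6}
'a' @ 1: {1,3,5,6,7}  ✓accept
'e' @ 2: {}  — state set empty
rest 'cac' ignored (set empty)
after full input: {}  (accept=1 not in)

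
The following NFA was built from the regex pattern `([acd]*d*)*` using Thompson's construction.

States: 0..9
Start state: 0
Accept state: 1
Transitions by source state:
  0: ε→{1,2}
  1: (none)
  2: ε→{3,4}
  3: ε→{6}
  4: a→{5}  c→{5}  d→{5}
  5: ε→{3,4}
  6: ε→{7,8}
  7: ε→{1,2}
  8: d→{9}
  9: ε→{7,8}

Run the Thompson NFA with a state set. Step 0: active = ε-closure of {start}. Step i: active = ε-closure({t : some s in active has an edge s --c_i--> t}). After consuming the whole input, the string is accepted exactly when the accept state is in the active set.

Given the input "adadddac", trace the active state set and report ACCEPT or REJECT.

initial (ε-close {0}): {0,1,2,3,4,6,7,8}
'a' @ 1: {1,2,3,4,5,6,7,8}  [accepting]
'd' @ 2: {1,2,3,4,5,6,7,8,9}  [accepting]
'a' @ 3: {1,2,3,4,5,6,7,8}  [accepting]
'd' @ 4: {1,2,3,4,5,6,7,8,9}  [accepting]
'd' @ 5: {1,2,3,4,5,6,7,8,9}  [accepting]
'd' @ 6: {1,2,3,4,5,6,7,8,9}  [accepting]
'a' @ 7: {1,2,3,4,5,6,7,8}  [accepting]
'c' @ 8: {1,2,3,4,5,6,7,8}  [accepting]
after full input: {1,2,3,4,5,6,7,8}  (accept=1 in)

Answer: ACCEPT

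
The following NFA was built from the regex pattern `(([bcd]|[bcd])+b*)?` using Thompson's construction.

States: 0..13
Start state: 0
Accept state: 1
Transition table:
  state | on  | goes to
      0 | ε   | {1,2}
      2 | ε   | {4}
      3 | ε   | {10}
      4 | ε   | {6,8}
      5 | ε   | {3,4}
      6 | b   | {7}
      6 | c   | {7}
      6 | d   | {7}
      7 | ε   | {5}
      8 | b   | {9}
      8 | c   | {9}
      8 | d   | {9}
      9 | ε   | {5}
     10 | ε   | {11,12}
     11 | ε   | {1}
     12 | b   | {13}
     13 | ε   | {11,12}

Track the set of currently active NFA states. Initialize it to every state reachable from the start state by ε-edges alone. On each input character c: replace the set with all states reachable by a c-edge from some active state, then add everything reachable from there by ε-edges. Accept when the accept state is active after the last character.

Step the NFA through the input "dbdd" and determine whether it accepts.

Answer: ACCEPT

Derivation:
S₀ = ε-closure({0}) = {0,1,2,4,6,8}
'd' @ 1: {1,3,4,5,6,7,8,9,10,11,12}  ✓accept
'b' @ 2: {1,3,4,5,6,7,8,9,10,11,12,13}  ✓accept
'd' @ 3: {1,3,4,5,6,7,8,9,10,11,12}  ✓accept
'd' @ 4: {1,3,4,5,6,7,8,9,10,11,12}  ✓accept
after full input: {1,3,4,5,6,7,8,9,10,11,12}  (accept=1 in)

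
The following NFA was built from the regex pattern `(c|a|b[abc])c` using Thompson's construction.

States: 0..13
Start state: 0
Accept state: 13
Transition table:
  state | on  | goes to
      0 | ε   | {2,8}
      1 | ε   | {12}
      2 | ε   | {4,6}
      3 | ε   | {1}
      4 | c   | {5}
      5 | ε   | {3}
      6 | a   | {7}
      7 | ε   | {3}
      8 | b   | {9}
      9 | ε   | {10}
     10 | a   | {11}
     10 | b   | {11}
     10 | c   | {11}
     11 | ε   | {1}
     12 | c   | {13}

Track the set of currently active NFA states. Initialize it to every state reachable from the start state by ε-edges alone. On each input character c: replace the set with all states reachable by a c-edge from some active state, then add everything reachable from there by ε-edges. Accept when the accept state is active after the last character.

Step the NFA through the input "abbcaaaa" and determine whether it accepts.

Answer: REJECT

Steps:
start: ε-closure({0}) = {0,2,4,6,8}
'a' @ 1: {1,3,7,12}
'b' @ 2: {}  — state set empty
rest 'bcaaaa' ignored (set empty)
after full input: {}  (accept=13 not in)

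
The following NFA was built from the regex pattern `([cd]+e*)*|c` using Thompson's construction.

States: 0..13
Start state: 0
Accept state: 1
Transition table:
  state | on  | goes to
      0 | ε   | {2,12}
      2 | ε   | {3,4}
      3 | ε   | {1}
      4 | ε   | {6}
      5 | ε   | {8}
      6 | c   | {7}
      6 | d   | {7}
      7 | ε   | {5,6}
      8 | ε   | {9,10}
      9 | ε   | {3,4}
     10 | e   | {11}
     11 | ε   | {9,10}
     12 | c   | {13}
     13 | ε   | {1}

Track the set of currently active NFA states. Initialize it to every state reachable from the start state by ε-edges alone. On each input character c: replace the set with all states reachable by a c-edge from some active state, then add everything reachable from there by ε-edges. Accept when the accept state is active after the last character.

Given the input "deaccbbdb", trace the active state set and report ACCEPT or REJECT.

S₀ = ε-closure({0}) = {0,1,2,3,4,6,12}
'd' @ 1: {1,3,4,5,6,7,8,9,10}  (accept∈set)
'e' @ 2: {1,3,4,6,9,10,11}  (accept∈set)
'a' @ 3: {}  — dead — no transitions
rest 'ccbbdb' ignored (set empty)
final: {}; accept 1 not in set

Answer: REJECT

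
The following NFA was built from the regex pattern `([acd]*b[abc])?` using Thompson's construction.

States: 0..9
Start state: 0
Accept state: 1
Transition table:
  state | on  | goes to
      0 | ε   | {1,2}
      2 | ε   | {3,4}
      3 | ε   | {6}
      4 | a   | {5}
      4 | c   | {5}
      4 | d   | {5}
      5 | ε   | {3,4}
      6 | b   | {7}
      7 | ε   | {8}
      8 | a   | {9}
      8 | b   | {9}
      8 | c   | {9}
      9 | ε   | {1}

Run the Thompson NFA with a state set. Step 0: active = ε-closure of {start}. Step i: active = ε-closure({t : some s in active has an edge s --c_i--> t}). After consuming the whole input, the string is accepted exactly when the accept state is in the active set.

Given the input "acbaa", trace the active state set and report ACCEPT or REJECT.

Answer: REJECT

Derivation:
S₀ = ε-closure({0}) = {0,1,2,3,4,6}
'a' @ 1: {3,4,5,6}
'c' @ 2: {3,4,5,6}
'b' @ 3: {7,8}
'a' @ 4: {1,9}  ✓accept
'a' @ 5: {}  — dead — no transitions
end set {} — state 1 not in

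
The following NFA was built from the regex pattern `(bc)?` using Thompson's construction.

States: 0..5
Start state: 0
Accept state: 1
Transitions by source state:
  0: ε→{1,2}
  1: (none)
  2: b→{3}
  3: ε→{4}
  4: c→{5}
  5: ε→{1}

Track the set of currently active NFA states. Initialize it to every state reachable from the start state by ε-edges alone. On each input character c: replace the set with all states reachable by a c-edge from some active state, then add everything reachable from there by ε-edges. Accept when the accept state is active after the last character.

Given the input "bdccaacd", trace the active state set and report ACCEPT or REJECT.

initial (ε-close {0}): {0,1,2}
'b' @ 1: {3,4}
'd' @ 2: {}  — dead — no transitions
rest 'ccaacd' ignored (set empty)
final: {}; accept 1 not in set

Answer: REJECT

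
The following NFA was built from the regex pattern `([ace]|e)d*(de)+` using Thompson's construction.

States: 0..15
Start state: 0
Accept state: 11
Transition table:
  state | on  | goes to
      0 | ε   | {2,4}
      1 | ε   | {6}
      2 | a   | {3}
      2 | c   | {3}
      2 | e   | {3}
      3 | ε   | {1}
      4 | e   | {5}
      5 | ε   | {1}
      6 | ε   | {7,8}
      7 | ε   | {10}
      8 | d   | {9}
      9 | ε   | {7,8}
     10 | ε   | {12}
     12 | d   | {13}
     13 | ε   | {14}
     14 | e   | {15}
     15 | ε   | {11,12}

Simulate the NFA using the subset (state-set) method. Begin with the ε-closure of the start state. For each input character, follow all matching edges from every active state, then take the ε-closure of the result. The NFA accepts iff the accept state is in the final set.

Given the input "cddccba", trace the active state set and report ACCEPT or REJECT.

S₀ = ε-closure({0}) = {0,2,4}
'c' @ 1: {1,3,6,7,8,10,12}
'd' @ 2: {7,8,9,10,12,13,14}
'd' @ 3: {7,8,9,10,12,13,14}
'c' @ 4: {}  — state set empty
rest 'cba' ignored (set empty)
after full input: {}  (accept=11 not in)

Answer: REJECT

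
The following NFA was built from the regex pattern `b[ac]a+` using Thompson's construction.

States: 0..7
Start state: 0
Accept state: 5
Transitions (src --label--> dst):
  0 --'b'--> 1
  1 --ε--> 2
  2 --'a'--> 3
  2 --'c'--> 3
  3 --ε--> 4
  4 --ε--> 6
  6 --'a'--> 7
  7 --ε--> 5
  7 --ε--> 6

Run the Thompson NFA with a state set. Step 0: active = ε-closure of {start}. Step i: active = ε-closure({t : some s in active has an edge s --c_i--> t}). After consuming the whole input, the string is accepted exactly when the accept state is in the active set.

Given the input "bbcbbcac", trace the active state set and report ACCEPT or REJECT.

Answer: REJECT

Steps:
initial (ε-close {0}): {0}
'b' @ 1: {1,2}
'b' @ 2: {}  — state set empty
rest 'cbbcac' ignored (set empty)
end set {} — state 5 not in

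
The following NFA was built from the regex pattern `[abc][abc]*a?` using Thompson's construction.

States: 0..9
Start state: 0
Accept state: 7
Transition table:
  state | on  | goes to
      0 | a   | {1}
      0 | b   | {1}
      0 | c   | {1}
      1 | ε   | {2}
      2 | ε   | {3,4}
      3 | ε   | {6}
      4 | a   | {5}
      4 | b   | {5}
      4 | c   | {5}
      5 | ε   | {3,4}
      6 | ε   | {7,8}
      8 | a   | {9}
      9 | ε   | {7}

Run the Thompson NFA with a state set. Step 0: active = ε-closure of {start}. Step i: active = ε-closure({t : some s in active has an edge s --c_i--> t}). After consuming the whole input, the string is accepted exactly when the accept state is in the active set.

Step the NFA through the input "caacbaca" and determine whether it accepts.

Answer: ACCEPT

Derivation:
start: ε-closure({0}) = {0}
'c' @ 1: {1,2,3,4,6,7,8}  [accepting]
'a' @ 2: {3,4,5,6,7,8,9}  [accepting]
'a' @ 3: {3,4,5,6,7,8,9}  [accepting]
'c' @ 4: {3,4,5,6,7,8}  [accepting]
'b' @ 5: {3,4,5,6,7,8}  [accepting]
'a' @ 6: {3,4,5,6,7,8,9}  [accepting]
'c' @ 7: {3,4,5,6,7,8}  [accepting]
'a' @ 8: {3,4,5,6,7,8,9}  [accepting]
after full input: {3,4,5,6,7,8,9}  (accept=7 in)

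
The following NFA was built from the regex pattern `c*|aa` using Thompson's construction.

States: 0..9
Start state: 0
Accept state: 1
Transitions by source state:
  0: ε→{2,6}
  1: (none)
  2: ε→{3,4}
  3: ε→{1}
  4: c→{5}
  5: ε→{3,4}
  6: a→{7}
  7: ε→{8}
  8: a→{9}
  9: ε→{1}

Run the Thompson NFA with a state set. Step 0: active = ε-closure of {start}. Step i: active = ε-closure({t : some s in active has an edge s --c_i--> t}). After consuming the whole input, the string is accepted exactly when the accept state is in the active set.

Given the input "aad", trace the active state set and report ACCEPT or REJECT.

Answer: REJECT

Trace:
initial (ε-close {0}): {0,1,2,3,4,6}
'a' @ 1: {7,8}
'a' @ 2: {1,9}  [accepting]
'd' @ 3: {}  — dead — no transitions
after full input: {}  (accept=1 not in)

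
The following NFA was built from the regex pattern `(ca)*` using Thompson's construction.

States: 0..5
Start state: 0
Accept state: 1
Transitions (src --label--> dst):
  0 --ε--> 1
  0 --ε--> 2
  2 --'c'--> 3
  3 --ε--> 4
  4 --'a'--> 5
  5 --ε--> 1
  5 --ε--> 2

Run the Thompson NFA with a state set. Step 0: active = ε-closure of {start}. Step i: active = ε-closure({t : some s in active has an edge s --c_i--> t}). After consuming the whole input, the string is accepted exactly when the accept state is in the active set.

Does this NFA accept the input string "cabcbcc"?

Answer: REJECT

Steps:
initial (ε-close {0}): {0,1,2}
'c' @ 1: {3,4}
'a' @ 2: {1,2,5}  (accept∈set)
'b' @ 3: {}  — state set empty
rest 'cbcc' ignored (set empty)
end set {} — state 1 not in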